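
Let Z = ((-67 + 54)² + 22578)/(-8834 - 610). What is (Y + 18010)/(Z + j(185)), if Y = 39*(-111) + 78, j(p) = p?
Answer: 129939996/1724393 ≈ 75.354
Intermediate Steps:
Z = -22747/9444 (Z = ((-13)² + 22578)/(-9444) = (169 + 22578)*(-1/9444) = 22747*(-1/9444) = -22747/9444 ≈ -2.4086)
Y = -4251 (Y = -4329 + 78 = -4251)
(Y + 18010)/(Z + j(185)) = (-4251 + 18010)/(-22747/9444 + 185) = 13759/(1724393/9444) = 13759*(9444/1724393) = 129939996/1724393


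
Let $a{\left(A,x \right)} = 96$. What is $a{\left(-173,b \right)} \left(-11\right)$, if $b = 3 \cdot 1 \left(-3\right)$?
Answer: $-1056$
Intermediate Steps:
$b = -9$ ($b = 3 \left(-3\right) = -9$)
$a{\left(-173,b \right)} \left(-11\right) = 96 \left(-11\right) = -1056$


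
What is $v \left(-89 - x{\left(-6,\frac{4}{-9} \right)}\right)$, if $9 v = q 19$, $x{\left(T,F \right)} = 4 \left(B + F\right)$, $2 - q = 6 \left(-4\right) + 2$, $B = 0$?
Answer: $- \frac{119320}{27} \approx -4419.3$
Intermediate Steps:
$q = 24$ ($q = 2 - \left(6 \left(-4\right) + 2\right) = 2 - \left(-24 + 2\right) = 2 - -22 = 2 + 22 = 24$)
$x{\left(T,F \right)} = 4 F$ ($x{\left(T,F \right)} = 4 \left(0 + F\right) = 4 F$)
$v = \frac{152}{3}$ ($v = \frac{24 \cdot 19}{9} = \frac{1}{9} \cdot 456 = \frac{152}{3} \approx 50.667$)
$v \left(-89 - x{\left(-6,\frac{4}{-9} \right)}\right) = \frac{152 \left(-89 - 4 \frac{4}{-9}\right)}{3} = \frac{152 \left(-89 - 4 \cdot 4 \left(- \frac{1}{9}\right)\right)}{3} = \frac{152 \left(-89 - 4 \left(- \frac{4}{9}\right)\right)}{3} = \frac{152 \left(-89 - - \frac{16}{9}\right)}{3} = \frac{152 \left(-89 + \frac{16}{9}\right)}{3} = \frac{152}{3} \left(- \frac{785}{9}\right) = - \frac{119320}{27}$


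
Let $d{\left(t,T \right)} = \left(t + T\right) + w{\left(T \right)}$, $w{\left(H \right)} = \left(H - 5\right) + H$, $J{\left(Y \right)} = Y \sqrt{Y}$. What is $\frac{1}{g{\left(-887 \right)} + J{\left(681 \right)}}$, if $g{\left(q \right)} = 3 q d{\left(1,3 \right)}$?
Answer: $\frac{4435}{46266072} + \frac{227 \sqrt{681}}{46266072} \approx 0.0002239$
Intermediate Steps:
$J{\left(Y \right)} = Y^{\frac{3}{2}}$
$w{\left(H \right)} = -5 + 2 H$ ($w{\left(H \right)} = \left(-5 + H\right) + H = -5 + 2 H$)
$d{\left(t,T \right)} = -5 + t + 3 T$ ($d{\left(t,T \right)} = \left(t + T\right) + \left(-5 + 2 T\right) = \left(T + t\right) + \left(-5 + 2 T\right) = -5 + t + 3 T$)
$g{\left(q \right)} = 15 q$ ($g{\left(q \right)} = 3 q \left(-5 + 1 + 3 \cdot 3\right) = 3 q \left(-5 + 1 + 9\right) = 3 q 5 = 15 q$)
$\frac{1}{g{\left(-887 \right)} + J{\left(681 \right)}} = \frac{1}{15 \left(-887\right) + 681^{\frac{3}{2}}} = \frac{1}{-13305 + 681 \sqrt{681}}$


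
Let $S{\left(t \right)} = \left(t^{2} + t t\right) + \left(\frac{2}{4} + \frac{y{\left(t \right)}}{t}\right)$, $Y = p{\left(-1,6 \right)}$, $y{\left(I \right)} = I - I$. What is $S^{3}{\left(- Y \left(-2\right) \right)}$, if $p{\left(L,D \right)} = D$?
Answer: $\frac{192100033}{8} \approx 2.4013 \cdot 10^{7}$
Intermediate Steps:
$y{\left(I \right)} = 0$
$Y = 6$
$S{\left(t \right)} = \frac{1}{2} + 2 t^{2}$ ($S{\left(t \right)} = \left(t^{2} + t t\right) + \left(\frac{2}{4} + \frac{0}{t}\right) = \left(t^{2} + t^{2}\right) + \left(2 \cdot \frac{1}{4} + 0\right) = 2 t^{2} + \left(\frac{1}{2} + 0\right) = 2 t^{2} + \frac{1}{2} = \frac{1}{2} + 2 t^{2}$)
$S^{3}{\left(- Y \left(-2\right) \right)} = \left(\frac{1}{2} + 2 \left(\left(-1\right) 6 \left(-2\right)\right)^{2}\right)^{3} = \left(\frac{1}{2} + 2 \left(\left(-6\right) \left(-2\right)\right)^{2}\right)^{3} = \left(\frac{1}{2} + 2 \cdot 12^{2}\right)^{3} = \left(\frac{1}{2} + 2 \cdot 144\right)^{3} = \left(\frac{1}{2} + 288\right)^{3} = \left(\frac{577}{2}\right)^{3} = \frac{192100033}{8}$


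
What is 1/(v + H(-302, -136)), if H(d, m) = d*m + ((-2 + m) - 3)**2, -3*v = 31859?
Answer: 3/151000 ≈ 1.9868e-5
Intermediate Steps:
v = -31859/3 (v = -1/3*31859 = -31859/3 ≈ -10620.)
H(d, m) = (-5 + m)**2 + d*m (H(d, m) = d*m + (-5 + m)**2 = (-5 + m)**2 + d*m)
1/(v + H(-302, -136)) = 1/(-31859/3 + ((-5 - 136)**2 - 302*(-136))) = 1/(-31859/3 + ((-141)**2 + 41072)) = 1/(-31859/3 + (19881 + 41072)) = 1/(-31859/3 + 60953) = 1/(151000/3) = 3/151000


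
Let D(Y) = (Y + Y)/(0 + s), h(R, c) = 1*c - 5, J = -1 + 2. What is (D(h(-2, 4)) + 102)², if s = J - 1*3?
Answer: 10609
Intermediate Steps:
J = 1
s = -2 (s = 1 - 1*3 = 1 - 3 = -2)
h(R, c) = -5 + c (h(R, c) = c - 5 = -5 + c)
D(Y) = -Y (D(Y) = (Y + Y)/(0 - 2) = (2*Y)/(-2) = (2*Y)*(-½) = -Y)
(D(h(-2, 4)) + 102)² = (-(-5 + 4) + 102)² = (-1*(-1) + 102)² = (1 + 102)² = 103² = 10609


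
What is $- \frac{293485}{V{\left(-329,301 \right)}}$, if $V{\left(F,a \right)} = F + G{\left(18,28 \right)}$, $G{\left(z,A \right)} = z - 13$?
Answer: $\frac{293485}{324} \approx 905.82$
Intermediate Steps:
$G{\left(z,A \right)} = -13 + z$ ($G{\left(z,A \right)} = z - 13 = -13 + z$)
$V{\left(F,a \right)} = 5 + F$ ($V{\left(F,a \right)} = F + \left(-13 + 18\right) = F + 5 = 5 + F$)
$- \frac{293485}{V{\left(-329,301 \right)}} = - \frac{293485}{5 - 329} = - \frac{293485}{-324} = \left(-293485\right) \left(- \frac{1}{324}\right) = \frac{293485}{324}$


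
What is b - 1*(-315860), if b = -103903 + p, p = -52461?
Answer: 159496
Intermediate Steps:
b = -156364 (b = -103903 - 52461 = -156364)
b - 1*(-315860) = -156364 - 1*(-315860) = -156364 + 315860 = 159496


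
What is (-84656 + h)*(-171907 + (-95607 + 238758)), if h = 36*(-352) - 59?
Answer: 2800460572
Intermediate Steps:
h = -12731 (h = -12672 - 59 = -12731)
(-84656 + h)*(-171907 + (-95607 + 238758)) = (-84656 - 12731)*(-171907 + (-95607 + 238758)) = -97387*(-171907 + 143151) = -97387*(-28756) = 2800460572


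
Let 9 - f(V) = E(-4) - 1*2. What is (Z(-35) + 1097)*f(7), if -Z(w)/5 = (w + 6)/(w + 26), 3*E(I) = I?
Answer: 359936/27 ≈ 13331.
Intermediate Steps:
E(I) = I/3
Z(w) = -5*(6 + w)/(26 + w) (Z(w) = -5*(w + 6)/(w + 26) = -5*(6 + w)/(26 + w))
f(V) = 37/3 (f(V) = 9 - ((1/3)*(-4) - 1*2) = 9 - (-4/3 - 2) = 9 - 1*(-10/3) = 9 + 10/3 = 37/3)
(Z(-35) + 1097)*f(7) = (5*(-6 - 1*(-35))/(26 - 35) + 1097)*(37/3) = (5*(-6 + 35)/(-9) + 1097)*(37/3) = (5*(-1/9)*29 + 1097)*(37/3) = (-145/9 + 1097)*(37/3) = (9728/9)*(37/3) = 359936/27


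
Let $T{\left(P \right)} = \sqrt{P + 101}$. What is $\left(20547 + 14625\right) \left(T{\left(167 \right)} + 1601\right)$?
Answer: $56310372 + 70344 \sqrt{67} \approx 5.6886 \cdot 10^{7}$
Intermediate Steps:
$T{\left(P \right)} = \sqrt{101 + P}$
$\left(20547 + 14625\right) \left(T{\left(167 \right)} + 1601\right) = \left(20547 + 14625\right) \left(\sqrt{101 + 167} + 1601\right) = 35172 \left(\sqrt{268} + 1601\right) = 35172 \left(2 \sqrt{67} + 1601\right) = 35172 \left(1601 + 2 \sqrt{67}\right) = 56310372 + 70344 \sqrt{67}$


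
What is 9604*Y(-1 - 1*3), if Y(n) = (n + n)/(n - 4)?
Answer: 9604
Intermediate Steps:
Y(n) = 2*n/(-4 + n) (Y(n) = (2*n)/(-4 + n) = 2*n/(-4 + n))
9604*Y(-1 - 1*3) = 9604*(2*(-1 - 1*3)/(-4 + (-1 - 1*3))) = 9604*(2*(-1 - 3)/(-4 + (-1 - 3))) = 9604*(2*(-4)/(-4 - 4)) = 9604*(2*(-4)/(-8)) = 9604*(2*(-4)*(-1/8)) = 9604*1 = 9604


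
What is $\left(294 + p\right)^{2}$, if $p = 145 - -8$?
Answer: $199809$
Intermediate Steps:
$p = 153$ ($p = 145 + 8 = 153$)
$\left(294 + p\right)^{2} = \left(294 + 153\right)^{2} = 447^{2} = 199809$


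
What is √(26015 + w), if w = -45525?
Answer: I*√19510 ≈ 139.68*I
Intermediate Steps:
√(26015 + w) = √(26015 - 45525) = √(-19510) = I*√19510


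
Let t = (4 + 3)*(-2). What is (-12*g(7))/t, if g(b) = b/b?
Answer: 6/7 ≈ 0.85714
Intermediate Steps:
g(b) = 1
t = -14 (t = 7*(-2) = -14)
(-12*g(7))/t = -12*1/(-14) = -12*(-1/14) = 6/7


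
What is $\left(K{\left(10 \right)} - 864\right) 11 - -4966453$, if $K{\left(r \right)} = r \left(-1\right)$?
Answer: $4956839$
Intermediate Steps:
$K{\left(r \right)} = - r$
$\left(K{\left(10 \right)} - 864\right) 11 - -4966453 = \left(\left(-1\right) 10 - 864\right) 11 - -4966453 = \left(-10 - 864\right) 11 + 4966453 = \left(-874\right) 11 + 4966453 = -9614 + 4966453 = 4956839$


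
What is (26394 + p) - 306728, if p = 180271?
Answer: -100063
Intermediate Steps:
(26394 + p) - 306728 = (26394 + 180271) - 306728 = 206665 - 306728 = -100063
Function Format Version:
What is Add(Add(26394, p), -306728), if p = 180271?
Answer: -100063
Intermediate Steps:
Add(Add(26394, p), -306728) = Add(Add(26394, 180271), -306728) = Add(206665, -306728) = -100063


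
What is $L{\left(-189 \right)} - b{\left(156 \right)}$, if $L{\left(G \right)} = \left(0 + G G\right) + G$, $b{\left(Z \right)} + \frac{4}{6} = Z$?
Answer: $\frac{106130}{3} \approx 35377.0$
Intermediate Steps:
$b{\left(Z \right)} = - \frac{2}{3} + Z$
$L{\left(G \right)} = G + G^{2}$ ($L{\left(G \right)} = \left(0 + G^{2}\right) + G = G^{2} + G = G + G^{2}$)
$L{\left(-189 \right)} - b{\left(156 \right)} = - 189 \left(1 - 189\right) - \left(- \frac{2}{3} + 156\right) = \left(-189\right) \left(-188\right) - \frac{466}{3} = 35532 - \frac{466}{3} = \frac{106130}{3}$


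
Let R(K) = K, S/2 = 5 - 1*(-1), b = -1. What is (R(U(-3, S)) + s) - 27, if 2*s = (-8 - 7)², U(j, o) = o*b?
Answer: 147/2 ≈ 73.500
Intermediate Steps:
S = 12 (S = 2*(5 - 1*(-1)) = 2*(5 + 1) = 2*6 = 12)
U(j, o) = -o (U(j, o) = o*(-1) = -o)
s = 225/2 (s = (-8 - 7)²/2 = (½)*(-15)² = (½)*225 = 225/2 ≈ 112.50)
(R(U(-3, S)) + s) - 27 = (-1*12 + 225/2) - 27 = (-12 + 225/2) - 27 = 201/2 - 27 = 147/2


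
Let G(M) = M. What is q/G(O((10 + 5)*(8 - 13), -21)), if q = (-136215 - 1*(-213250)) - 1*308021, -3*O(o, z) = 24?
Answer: 115493/4 ≈ 28873.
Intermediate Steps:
O(o, z) = -8 (O(o, z) = -1/3*24 = -8)
q = -230986 (q = (-136215 + 213250) - 308021 = 77035 - 308021 = -230986)
q/G(O((10 + 5)*(8 - 13), -21)) = -230986/(-8) = -230986*(-1/8) = 115493/4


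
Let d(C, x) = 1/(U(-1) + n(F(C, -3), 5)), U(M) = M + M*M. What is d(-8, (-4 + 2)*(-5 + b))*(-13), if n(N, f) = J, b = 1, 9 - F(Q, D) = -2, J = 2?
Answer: -13/2 ≈ -6.5000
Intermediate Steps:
F(Q, D) = 11 (F(Q, D) = 9 - 1*(-2) = 9 + 2 = 11)
U(M) = M + M²
n(N, f) = 2
d(C, x) = ½ (d(C, x) = 1/(-(1 - 1) + 2) = 1/(-1*0 + 2) = 1/(0 + 2) = 1/2 = ½)
d(-8, (-4 + 2)*(-5 + b))*(-13) = (½)*(-13) = -13/2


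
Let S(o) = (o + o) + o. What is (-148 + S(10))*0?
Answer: 0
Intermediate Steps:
S(o) = 3*o (S(o) = 2*o + o = 3*o)
(-148 + S(10))*0 = (-148 + 3*10)*0 = (-148 + 30)*0 = -118*0 = 0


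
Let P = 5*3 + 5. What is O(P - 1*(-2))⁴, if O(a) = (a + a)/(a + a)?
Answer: 1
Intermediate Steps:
P = 20 (P = 15 + 5 = 20)
O(a) = 1 (O(a) = (2*a)/((2*a)) = (2*a)*(1/(2*a)) = 1)
O(P - 1*(-2))⁴ = 1⁴ = 1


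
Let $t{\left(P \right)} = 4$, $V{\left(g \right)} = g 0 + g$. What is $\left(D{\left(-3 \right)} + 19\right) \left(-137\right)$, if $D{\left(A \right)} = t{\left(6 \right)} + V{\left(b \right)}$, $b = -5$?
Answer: $-2466$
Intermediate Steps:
$V{\left(g \right)} = g$ ($V{\left(g \right)} = 0 + g = g$)
$D{\left(A \right)} = -1$ ($D{\left(A \right)} = 4 - 5 = -1$)
$\left(D{\left(-3 \right)} + 19\right) \left(-137\right) = \left(-1 + 19\right) \left(-137\right) = 18 \left(-137\right) = -2466$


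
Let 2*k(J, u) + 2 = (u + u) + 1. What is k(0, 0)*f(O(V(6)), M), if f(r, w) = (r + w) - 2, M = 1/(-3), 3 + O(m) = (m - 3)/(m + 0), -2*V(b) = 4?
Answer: 17/12 ≈ 1.4167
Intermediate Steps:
V(b) = -2 (V(b) = -½*4 = -2)
O(m) = -3 + (-3 + m)/m (O(m) = -3 + (m - 3)/(m + 0) = -3 + (-3 + m)/m)
M = -⅓ (M = 1*(-⅓) = -⅓ ≈ -0.33333)
k(J, u) = -½ + u (k(J, u) = -1 + ((u + u) + 1)/2 = -1 + (2*u + 1)/2 = -1 + (1 + 2*u)/2 = -1 + (½ + u) = -½ + u)
f(r, w) = -2 + r + w
k(0, 0)*f(O(V(6)), M) = (-½ + 0)*(-2 + (-2 - 3/(-2)) - ⅓) = -(-2 + (-2 - 3*(-½)) - ⅓)/2 = -(-2 + (-2 + 3/2) - ⅓)/2 = -(-2 - ½ - ⅓)/2 = -½*(-17/6) = 17/12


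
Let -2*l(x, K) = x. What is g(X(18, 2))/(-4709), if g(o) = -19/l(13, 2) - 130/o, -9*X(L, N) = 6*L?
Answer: -1073/367302 ≈ -0.0029213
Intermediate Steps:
l(x, K) = -x/2
X(L, N) = -2*L/3
g(o) = 38/13 - 130/o (g(o) = -19/((-1/2*13)) - 130/o = -19/(-13/2) - 130/o = -19*(-2/13) - 130/o = 38/13 - 130/o)
g(X(18, 2))/(-4709) = (38/13 - 130/((-2/3*18)))/(-4709) = (38/13 - 130/(-12))*(-1/4709) = (38/13 - 130*(-1/12))*(-1/4709) = (38/13 + 65/6)*(-1/4709) = (1073/78)*(-1/4709) = -1073/367302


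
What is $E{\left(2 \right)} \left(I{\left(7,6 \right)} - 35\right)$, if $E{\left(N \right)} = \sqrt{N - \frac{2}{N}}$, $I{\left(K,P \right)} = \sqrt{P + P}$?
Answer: $-35 + 2 \sqrt{3} \approx -31.536$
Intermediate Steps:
$I{\left(K,P \right)} = \sqrt{2} \sqrt{P}$ ($I{\left(K,P \right)} = \sqrt{2 P} = \sqrt{2} \sqrt{P}$)
$E{\left(2 \right)} \left(I{\left(7,6 \right)} - 35\right) = \sqrt{2 - \frac{2}{2}} \left(\sqrt{2} \sqrt{6} - 35\right) = \sqrt{2 - 1} \left(2 \sqrt{3} - 35\right) = \sqrt{2 - 1} \left(-35 + 2 \sqrt{3}\right) = \sqrt{1} \left(-35 + 2 \sqrt{3}\right) = 1 \left(-35 + 2 \sqrt{3}\right) = -35 + 2 \sqrt{3}$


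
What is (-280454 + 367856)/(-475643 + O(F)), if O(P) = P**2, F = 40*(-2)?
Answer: -87402/469243 ≈ -0.18626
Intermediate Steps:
F = -80
(-280454 + 367856)/(-475643 + O(F)) = (-280454 + 367856)/(-475643 + (-80)**2) = 87402/(-475643 + 6400) = 87402/(-469243) = 87402*(-1/469243) = -87402/469243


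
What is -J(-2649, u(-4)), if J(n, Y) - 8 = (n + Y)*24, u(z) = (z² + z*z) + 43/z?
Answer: 63058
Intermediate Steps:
u(z) = 2*z² + 43/z (u(z) = (z² + z²) + 43/z = 2*z² + 43/z)
J(n, Y) = 8 + 24*Y + 24*n (J(n, Y) = 8 + (n + Y)*24 = 8 + (Y + n)*24 = 8 + (24*Y + 24*n) = 8 + 24*Y + 24*n)
-J(-2649, u(-4)) = -(8 + 24*((43 + 2*(-4)³)/(-4)) + 24*(-2649)) = -(8 + 24*(-(43 + 2*(-64))/4) - 63576) = -(8 + 24*(-(43 - 128)/4) - 63576) = -(8 + 24*(-¼*(-85)) - 63576) = -(8 + 24*(85/4) - 63576) = -(8 + 510 - 63576) = -1*(-63058) = 63058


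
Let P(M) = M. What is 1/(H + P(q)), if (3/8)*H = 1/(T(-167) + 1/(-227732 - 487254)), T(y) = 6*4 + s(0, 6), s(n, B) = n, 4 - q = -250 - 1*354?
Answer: 51478989/31304945200 ≈ 0.0016444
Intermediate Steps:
q = 608 (q = 4 - (-250 - 1*354) = 4 - (-250 - 354) = 4 - 1*(-604) = 4 + 604 = 608)
T(y) = 24 (T(y) = 6*4 + 0 = 24 + 0 = 24)
H = 5719888/51478989 (H = 8/(3*(24 + 1/(-227732 - 487254))) = 8/(3*(24 + 1/(-714986))) = 8/(3*(24 - 1/714986)) = 8/(3*(17159663/714986)) = (8/3)*(714986/17159663) = 5719888/51478989 ≈ 0.11111)
1/(H + P(q)) = 1/(5719888/51478989 + 608) = 1/(31304945200/51478989) = 51478989/31304945200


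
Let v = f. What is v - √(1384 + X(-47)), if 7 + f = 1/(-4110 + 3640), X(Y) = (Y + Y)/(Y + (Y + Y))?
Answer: -3291/470 - √12462/3 ≈ -44.213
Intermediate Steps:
X(Y) = ⅔ (X(Y) = (2*Y)/(Y + 2*Y) = (2*Y)/((3*Y)) = (2*Y)*(1/(3*Y)) = ⅔)
f = -3291/470 (f = -7 + 1/(-4110 + 3640) = -7 + 1/(-470) = -7 - 1/470 = -3291/470 ≈ -7.0021)
v = -3291/470 ≈ -7.0021
v - √(1384 + X(-47)) = -3291/470 - √(1384 + ⅔) = -3291/470 - √(4154/3) = -3291/470 - √12462/3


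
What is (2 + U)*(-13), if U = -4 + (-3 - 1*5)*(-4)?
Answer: -390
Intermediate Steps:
U = 28 (U = -4 + (-3 - 5)*(-4) = -4 - 8*(-4) = -4 + 32 = 28)
(2 + U)*(-13) = (2 + 28)*(-13) = 30*(-13) = -390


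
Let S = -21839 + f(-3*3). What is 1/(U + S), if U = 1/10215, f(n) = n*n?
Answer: -10215/222257969 ≈ -4.5960e-5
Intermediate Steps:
f(n) = n**2
S = -21758 (S = -21839 + (-3*3)**2 = -21839 + (-9)**2 = -21839 + 81 = -21758)
U = 1/10215 ≈ 9.7895e-5
1/(U + S) = 1/(1/10215 - 21758) = 1/(-222257969/10215) = -10215/222257969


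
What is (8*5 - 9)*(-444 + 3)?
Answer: -13671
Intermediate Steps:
(8*5 - 9)*(-444 + 3) = (40 - 9)*(-441) = 31*(-441) = -13671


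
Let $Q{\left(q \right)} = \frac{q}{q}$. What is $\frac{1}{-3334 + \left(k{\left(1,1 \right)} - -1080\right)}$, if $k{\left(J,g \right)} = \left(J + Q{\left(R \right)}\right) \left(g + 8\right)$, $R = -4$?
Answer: $- \frac{1}{2236} \approx -0.00044723$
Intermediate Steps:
$Q{\left(q \right)} = 1$
$k{\left(J,g \right)} = \left(1 + J\right) \left(8 + g\right)$ ($k{\left(J,g \right)} = \left(J + 1\right) \left(g + 8\right) = \left(1 + J\right) \left(8 + g\right)$)
$\frac{1}{-3334 + \left(k{\left(1,1 \right)} - -1080\right)} = \frac{1}{-3334 + \left(\left(8 + 1 + 8 \cdot 1 + 1 \cdot 1\right) - -1080\right)} = \frac{1}{-3334 + \left(\left(8 + 1 + 8 + 1\right) + 1080\right)} = \frac{1}{-3334 + \left(18 + 1080\right)} = \frac{1}{-3334 + 1098} = \frac{1}{-2236} = - \frac{1}{2236}$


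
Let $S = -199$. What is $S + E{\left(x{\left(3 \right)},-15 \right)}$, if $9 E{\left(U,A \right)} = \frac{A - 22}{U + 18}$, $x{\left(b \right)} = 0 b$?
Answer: $- \frac{32275}{162} \approx -199.23$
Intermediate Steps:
$x{\left(b \right)} = 0$
$E{\left(U,A \right)} = \frac{-22 + A}{9 \left(18 + U\right)}$ ($E{\left(U,A \right)} = \frac{\left(A - 22\right) \frac{1}{U + 18}}{9} = \frac{\left(-22 + A\right) \frac{1}{18 + U}}{9} = \frac{\frac{1}{18 + U} \left(-22 + A\right)}{9} = \frac{-22 + A}{9 \left(18 + U\right)}$)
$S + E{\left(x{\left(3 \right)},-15 \right)} = -199 + \frac{-22 - 15}{9 \left(18 + 0\right)} = -199 + \frac{1}{9} \cdot \frac{1}{18} \left(-37\right) = -199 - \frac{37}{162} = - \frac{32275}{162}$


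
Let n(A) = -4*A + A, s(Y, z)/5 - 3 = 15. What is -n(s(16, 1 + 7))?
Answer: 270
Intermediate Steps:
s(Y, z) = 90 (s(Y, z) = 15 + 5*15 = 15 + 75 = 90)
n(A) = -3*A
-n(s(16, 1 + 7)) = -(-3)*90 = -1*(-270) = 270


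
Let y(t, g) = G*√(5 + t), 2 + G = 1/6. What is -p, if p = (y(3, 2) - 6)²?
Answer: -566/9 - 44*√2 ≈ -125.11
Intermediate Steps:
G = -11/6 (G = -2 + 1/6 = -2 + ⅙ = -11/6 ≈ -1.8333)
y(t, g) = -11*√(5 + t)/6
p = (-6 - 11*√2/3)² (p = (-11*√(5 + 3)/6 - 6)² = (-11*√2/3 - 6)² = (-6 - 11*√2/3)² ≈ 125.11)
-p = -(566/9 + 44*√2) = -566/9 - 44*√2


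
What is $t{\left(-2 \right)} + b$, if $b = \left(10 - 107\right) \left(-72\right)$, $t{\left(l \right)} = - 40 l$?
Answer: $7064$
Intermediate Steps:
$b = 6984$ ($b = \left(-97\right) \left(-72\right) = 6984$)
$t{\left(-2 \right)} + b = \left(-40\right) \left(-2\right) + 6984 = 80 + 6984 = 7064$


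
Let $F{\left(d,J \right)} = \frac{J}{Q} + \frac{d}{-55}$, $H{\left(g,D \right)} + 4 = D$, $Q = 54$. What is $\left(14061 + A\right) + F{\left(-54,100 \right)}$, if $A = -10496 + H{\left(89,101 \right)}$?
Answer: $\frac{5442278}{1485} \approx 3664.8$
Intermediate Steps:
$H{\left(g,D \right)} = -4 + D$
$F{\left(d,J \right)} = - \frac{d}{55} + \frac{J}{54}$ ($F{\left(d,J \right)} = \frac{J}{54} + \frac{d}{-55} = J \frac{1}{54} + d \left(- \frac{1}{55}\right) = \frac{J}{54} - \frac{d}{55} = - \frac{d}{55} + \frac{J}{54}$)
$A = -10399$ ($A = -10496 + \left(-4 + 101\right) = -10496 + 97 = -10399$)
$\left(14061 + A\right) + F{\left(-54,100 \right)} = \left(14061 - 10399\right) + \left(\left(- \frac{1}{55}\right) \left(-54\right) + \frac{1}{54} \cdot 100\right) = 3662 + \left(\frac{54}{55} + \frac{50}{27}\right) = 3662 + \frac{4208}{1485} = \frac{5442278}{1485}$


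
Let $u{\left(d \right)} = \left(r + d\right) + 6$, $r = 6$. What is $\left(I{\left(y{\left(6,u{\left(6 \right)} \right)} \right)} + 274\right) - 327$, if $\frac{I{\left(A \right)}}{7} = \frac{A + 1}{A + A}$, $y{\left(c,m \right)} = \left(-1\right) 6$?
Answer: $- \frac{601}{12} \approx -50.083$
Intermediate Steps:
$u{\left(d \right)} = 12 + d$ ($u{\left(d \right)} = \left(6 + d\right) + 6 = 12 + d$)
$y{\left(c,m \right)} = -6$
$I{\left(A \right)} = \frac{7 \left(1 + A\right)}{2 A}$ ($I{\left(A \right)} = 7 \frac{A + 1}{A + A} = 7 \frac{1 + A}{2 A} = \frac{7 \left(1 + A\right)}{2 A}$)
$\left(I{\left(y{\left(6,u{\left(6 \right)} \right)} \right)} + 274\right) - 327 = \left(\frac{7 \left(1 - 6\right)}{2 \left(-6\right)} + 274\right) - 327 = \left(\frac{7}{2} \left(- \frac{1}{6}\right) \left(-5\right) + 274\right) - 327 = \left(\frac{35}{12} + 274\right) - 327 = \frac{3323}{12} - 327 = - \frac{601}{12}$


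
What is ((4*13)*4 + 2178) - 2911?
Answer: -525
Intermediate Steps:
((4*13)*4 + 2178) - 2911 = (52*4 + 2178) - 2911 = (208 + 2178) - 2911 = 2386 - 2911 = -525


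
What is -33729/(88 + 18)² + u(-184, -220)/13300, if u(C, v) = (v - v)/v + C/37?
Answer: -4150027081/1382308900 ≈ -3.0022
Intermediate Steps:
u(C, v) = C/37 (u(C, v) = 0/v + C*(1/37) = 0 + C/37 = C/37)
-33729/(88 + 18)² + u(-184, -220)/13300 = -33729/(88 + 18)² + ((1/37)*(-184))/13300 = -33729/(106²) - 184/37*1/13300 = -33729/11236 - 46/123025 = -4150027081/1382308900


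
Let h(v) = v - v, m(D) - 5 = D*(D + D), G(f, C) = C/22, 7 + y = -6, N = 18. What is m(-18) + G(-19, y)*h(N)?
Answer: 653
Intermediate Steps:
y = -13 (y = -7 - 6 = -13)
G(f, C) = C/22 (G(f, C) = C*(1/22) = C/22)
m(D) = 5 + 2*D² (m(D) = 5 + D*(D + D) = 5 + D*(2*D) = 5 + 2*D²)
h(v) = 0
m(-18) + G(-19, y)*h(N) = (5 + 2*(-18)²) + ((1/22)*(-13))*0 = (5 + 2*324) - 13/22*0 = (5 + 648) + 0 = 653 + 0 = 653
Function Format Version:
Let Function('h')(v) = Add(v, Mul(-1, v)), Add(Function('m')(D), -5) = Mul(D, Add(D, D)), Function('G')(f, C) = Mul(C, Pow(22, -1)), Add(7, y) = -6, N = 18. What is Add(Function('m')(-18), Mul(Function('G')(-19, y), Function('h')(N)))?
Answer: 653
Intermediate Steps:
y = -13 (y = Add(-7, -6) = -13)
Function('G')(f, C) = Mul(Rational(1, 22), C) (Function('G')(f, C) = Mul(C, Rational(1, 22)) = Mul(Rational(1, 22), C))
Function('m')(D) = Add(5, Mul(2, Pow(D, 2))) (Function('m')(D) = Add(5, Mul(D, Add(D, D))) = Add(5, Mul(D, Mul(2, D))) = Add(5, Mul(2, Pow(D, 2))))
Function('h')(v) = 0
Add(Function('m')(-18), Mul(Function('G')(-19, y), Function('h')(N))) = Add(Add(5, Mul(2, Pow(-18, 2))), Mul(Mul(Rational(1, 22), -13), 0)) = Add(Add(5, Mul(2, 324)), Mul(Rational(-13, 22), 0)) = Add(Add(5, 648), 0) = Add(653, 0) = 653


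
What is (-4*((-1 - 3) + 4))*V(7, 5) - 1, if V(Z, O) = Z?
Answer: -1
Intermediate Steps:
(-4*((-1 - 3) + 4))*V(7, 5) - 1 = -4*((-1 - 3) + 4)*7 - 1 = -4*(-4 + 4)*7 - 1 = -4*0*7 - 1 = 0*7 - 1 = 0 - 1 = -1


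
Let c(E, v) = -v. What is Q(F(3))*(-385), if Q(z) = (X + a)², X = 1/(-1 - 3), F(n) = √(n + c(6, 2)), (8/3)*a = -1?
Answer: -9625/64 ≈ -150.39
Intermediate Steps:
a = -3/8 (a = (3/8)*(-1) = -3/8 ≈ -0.37500)
F(n) = √(-2 + n) (F(n) = √(n - 1*2) = √(n - 2) = √(-2 + n))
X = -¼ (X = 1/(-4) = -¼ ≈ -0.25000)
Q(z) = 25/64 (Q(z) = (-¼ - 3/8)² = (-5/8)² = 25/64)
Q(F(3))*(-385) = (25/64)*(-385) = -9625/64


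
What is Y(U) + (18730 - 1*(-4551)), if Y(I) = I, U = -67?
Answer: 23214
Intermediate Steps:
Y(U) + (18730 - 1*(-4551)) = -67 + (18730 - 1*(-4551)) = -67 + (18730 + 4551) = -67 + 23281 = 23214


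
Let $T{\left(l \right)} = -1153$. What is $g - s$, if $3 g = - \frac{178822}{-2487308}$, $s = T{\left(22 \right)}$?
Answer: $\frac{4301888597}{3730962} \approx 1153.0$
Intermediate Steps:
$s = -1153$
$g = \frac{89411}{3730962}$ ($g = \frac{\left(-178822\right) \frac{1}{-2487308}}{3} = \frac{\left(-178822\right) \left(- \frac{1}{2487308}\right)}{3} = \frac{1}{3} \cdot \frac{89411}{1243654} = \frac{89411}{3730962} \approx 0.023965$)
$g - s = \frac{89411}{3730962} - -1153 = \frac{89411}{3730962} + 1153 = \frac{4301888597}{3730962}$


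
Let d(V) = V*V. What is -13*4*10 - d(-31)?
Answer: -1481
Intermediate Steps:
d(V) = V²
-13*4*10 - d(-31) = -13*4*10 - 1*(-31)² = -52*10 - 1*961 = -520 - 961 = -1481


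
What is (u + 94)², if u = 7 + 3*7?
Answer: 14884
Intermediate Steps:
u = 28 (u = 7 + 21 = 28)
(u + 94)² = (28 + 94)² = 122² = 14884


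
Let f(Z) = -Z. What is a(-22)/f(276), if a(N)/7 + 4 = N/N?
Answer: 7/92 ≈ 0.076087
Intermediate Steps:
a(N) = -21 (a(N) = -28 + 7*(N/N) = -28 + 7*1 = -28 + 7 = -21)
a(-22)/f(276) = -21/((-1*276)) = -21/(-276) = -21*(-1/276) = 7/92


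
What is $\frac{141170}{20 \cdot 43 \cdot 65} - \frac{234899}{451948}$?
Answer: $\frac{361933179}{180456380} \approx 2.0057$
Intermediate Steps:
$\frac{141170}{20 \cdot 43 \cdot 65} - \frac{234899}{451948} = \frac{141170}{860 \cdot 65} - \frac{33557}{64564} = \frac{141170}{55900} - \frac{33557}{64564} = 141170 \cdot \frac{1}{55900} - \frac{33557}{64564} = \frac{14117}{5590} - \frac{33557}{64564} = \frac{361933179}{180456380}$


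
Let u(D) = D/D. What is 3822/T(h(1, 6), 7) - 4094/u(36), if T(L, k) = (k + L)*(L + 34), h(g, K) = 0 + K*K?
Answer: -879937/215 ≈ -4092.7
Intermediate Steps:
h(g, K) = K² (h(g, K) = 0 + K² = K²)
T(L, k) = (34 + L)*(L + k) (T(L, k) = (L + k)*(34 + L) = (34 + L)*(L + k))
u(D) = 1
3822/T(h(1, 6), 7) - 4094/u(36) = 3822/((6²)² + 34*6² + 34*7 + 6²*7) - 4094/1 = 3822/(36² + 34*36 + 238 + 36*7) - 4094*1 = 3822/(1296 + 1224 + 238 + 252) - 4094 = 3822/3010 - 4094 = 3822*(1/3010) - 4094 = 273/215 - 4094 = -879937/215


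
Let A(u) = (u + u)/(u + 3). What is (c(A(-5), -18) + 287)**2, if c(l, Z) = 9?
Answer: 87616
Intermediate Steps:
A(u) = 2*u/(3 + u) (A(u) = (2*u)/(3 + u) = 2*u/(3 + u))
(c(A(-5), -18) + 287)**2 = (9 + 287)**2 = 296**2 = 87616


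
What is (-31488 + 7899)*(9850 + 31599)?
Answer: -977740461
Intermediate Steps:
(-31488 + 7899)*(9850 + 31599) = -23589*41449 = -977740461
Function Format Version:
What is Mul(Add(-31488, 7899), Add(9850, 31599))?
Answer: -977740461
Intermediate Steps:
Mul(Add(-31488, 7899), Add(9850, 31599)) = Mul(-23589, 41449) = -977740461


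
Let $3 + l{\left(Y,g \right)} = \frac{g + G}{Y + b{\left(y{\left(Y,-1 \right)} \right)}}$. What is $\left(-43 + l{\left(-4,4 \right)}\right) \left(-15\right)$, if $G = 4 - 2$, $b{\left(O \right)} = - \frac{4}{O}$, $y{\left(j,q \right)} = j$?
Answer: $720$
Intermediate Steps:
$G = 2$ ($G = 4 - 2 = 2$)
$l{\left(Y,g \right)} = -3 + \frac{2 + g}{Y - \frac{4}{Y}}$ ($l{\left(Y,g \right)} = -3 + \frac{g + 2}{Y - \frac{4}{Y}} = -3 + \frac{2 + g}{Y - \frac{4}{Y}}$)
$\left(-43 + l{\left(-4,4 \right)}\right) \left(-15\right) = \left(-43 + \frac{12 - - 4 \left(-2 - 4 + 3 \left(-4\right)\right)}{-4 + \left(-4\right)^{2}}\right) \left(-15\right) = \left(-43 + \frac{12 - - 4 \left(-2 - 4 - 12\right)}{-4 + 16}\right) \left(-15\right) = \left(-43 + \frac{12 - \left(-4\right) \left(-18\right)}{12}\right) \left(-15\right) = \left(-43 + \frac{12 - 72}{12}\right) \left(-15\right) = \left(-43 + \frac{1}{12} \left(-60\right)\right) \left(-15\right) = \left(-43 - 5\right) \left(-15\right) = \left(-48\right) \left(-15\right) = 720$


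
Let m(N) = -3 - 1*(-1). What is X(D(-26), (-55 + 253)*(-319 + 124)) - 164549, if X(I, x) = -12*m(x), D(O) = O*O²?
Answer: -164525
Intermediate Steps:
m(N) = -2 (m(N) = -3 + 1 = -2)
D(O) = O³
X(I, x) = 24 (X(I, x) = -12*(-2) = 24)
X(D(-26), (-55 + 253)*(-319 + 124)) - 164549 = 24 - 164549 = -164525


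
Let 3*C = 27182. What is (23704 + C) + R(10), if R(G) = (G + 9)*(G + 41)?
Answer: 101201/3 ≈ 33734.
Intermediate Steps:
C = 27182/3 (C = (⅓)*27182 = 27182/3 ≈ 9060.7)
R(G) = (9 + G)*(41 + G)
(23704 + C) + R(10) = (23704 + 27182/3) + (369 + 10² + 50*10) = 98294/3 + (369 + 100 + 500) = 98294/3 + 969 = 101201/3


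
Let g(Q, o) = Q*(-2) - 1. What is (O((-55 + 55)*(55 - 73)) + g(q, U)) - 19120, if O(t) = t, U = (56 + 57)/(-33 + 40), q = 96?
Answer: -19313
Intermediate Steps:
U = 113/7 ≈ 16.143
g(Q, o) = -1 - 2*Q (g(Q, o) = -2*Q - 1 = -1 - 2*Q)
(O((-55 + 55)*(55 - 73)) + g(q, U)) - 19120 = ((-55 + 55)*(55 - 73) + (-1 - 2*96)) - 19120 = (0*(-18) + (-1 - 192)) - 19120 = (0 - 193) - 19120 = -193 - 19120 = -19313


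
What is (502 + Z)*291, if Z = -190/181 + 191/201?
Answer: 1771185371/12127 ≈ 1.4605e+5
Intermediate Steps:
Z = -3619/36381 (Z = -190*1/181 + 191*(1/201) = -190/181 + 191/201 = -3619/36381 ≈ -0.099475)
(502 + Z)*291 = (502 - 3619/36381)*291 = (18259643/36381)*291 = 1771185371/12127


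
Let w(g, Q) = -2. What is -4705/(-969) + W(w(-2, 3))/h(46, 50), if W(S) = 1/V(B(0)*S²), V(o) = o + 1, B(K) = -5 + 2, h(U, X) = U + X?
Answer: 1655837/341088 ≈ 4.8546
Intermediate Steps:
B(K) = -3
V(o) = 1 + o
W(S) = 1/(1 - 3*S²)
-4705/(-969) + W(w(-2, 3))/h(46, 50) = -4705/(-969) + 1/((1 - 3*(-2)²)*(46 + 50)) = -4705*(-1/969) + 1/((1 - 3*4)*96) = 4705/969 + (1/96)/(1 - 12) = 4705/969 + (1/96)/(-11) = 4705/969 - 1/11*1/96 = 4705/969 - 1/1056 = 1655837/341088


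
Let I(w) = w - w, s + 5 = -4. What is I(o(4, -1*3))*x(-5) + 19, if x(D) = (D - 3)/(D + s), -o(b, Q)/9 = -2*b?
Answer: 19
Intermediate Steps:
s = -9 (s = -5 - 4 = -9)
o(b, Q) = 18*b (o(b, Q) = -(-18)*b = 18*b)
I(w) = 0
x(D) = (-3 + D)/(-9 + D) (x(D) = (D - 3)/(D - 9) = (-3 + D)/(-9 + D))
I(o(4, -1*3))*x(-5) + 19 = 0*((-3 - 5)/(-9 - 5)) + 19 = 0*(-8/(-14)) + 19 = 0*(-1/14*(-8)) + 19 = 0*(4/7) + 19 = 0 + 19 = 19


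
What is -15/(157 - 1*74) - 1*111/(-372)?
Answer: 1211/10292 ≈ 0.11766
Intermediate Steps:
-15/(157 - 1*74) - 1*111/(-372) = -15/(157 - 74) - 111*(-1/372) = -15/83 + 37/124 = 1211/10292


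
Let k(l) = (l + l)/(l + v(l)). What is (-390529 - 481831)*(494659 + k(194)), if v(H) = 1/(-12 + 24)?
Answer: -1005015830792120/2329 ≈ -4.3152e+11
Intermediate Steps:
v(H) = 1/12
k(l) = 2*l/(1/12 + l) (k(l) = (l + l)/(l + 1/12) = (2*l)/(1/12 + l) = 2*l/(1/12 + l))
(-390529 - 481831)*(494659 + k(194)) = (-390529 - 481831)*(494659 + 24*194/(1 + 12*194)) = -872360*(494659 + 24*194/(1 + 2328)) = -872360*(494659 + 24*194/2329) = -872360*(494659 + 24*194*(1/2329)) = -872360*(494659 + 4656/2329) = -872360*1152065467/2329 = -1005015830792120/2329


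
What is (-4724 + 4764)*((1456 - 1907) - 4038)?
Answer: -179560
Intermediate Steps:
(-4724 + 4764)*((1456 - 1907) - 4038) = 40*(-451 - 4038) = 40*(-4489) = -179560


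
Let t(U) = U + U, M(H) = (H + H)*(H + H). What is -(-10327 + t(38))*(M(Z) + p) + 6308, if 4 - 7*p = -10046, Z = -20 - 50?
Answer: 1509503906/7 ≈ 2.1564e+8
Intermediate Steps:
Z = -70
M(H) = 4*H**2 (M(H) = (2*H)*(2*H) = 4*H**2)
p = 10050/7 (p = 4/7 - 1/7*(-10046) = 4/7 + 10046/7 = 10050/7 ≈ 1435.7)
t(U) = 2*U
-(-10327 + t(38))*(M(Z) + p) + 6308 = -(-10327 + 2*38)*(4*(-70)**2 + 10050/7) + 6308 = -(-10327 + 76)*(4*4900 + 10050/7) + 6308 = -(-10251)*(19600 + 10050/7) + 6308 = -(-10251)*147250/7 + 6308 = -1*(-1509459750/7) + 6308 = 1509459750/7 + 6308 = 1509503906/7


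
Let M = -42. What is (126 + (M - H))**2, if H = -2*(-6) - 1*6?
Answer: 6084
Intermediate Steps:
H = 6 (H = 12 - 6 = 6)
(126 + (M - H))**2 = (126 + (-42 - 1*6))**2 = (126 + (-42 - 6))**2 = (126 - 48)**2 = 78**2 = 6084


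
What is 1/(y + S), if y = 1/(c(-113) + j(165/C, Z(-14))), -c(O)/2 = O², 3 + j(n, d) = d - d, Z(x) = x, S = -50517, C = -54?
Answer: -25541/1290254698 ≈ -1.9795e-5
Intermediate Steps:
j(n, d) = -3 (j(n, d) = -3 + (d - d) = -3 + 0 = -3)
c(O) = -2*O²
y = -1/25541 (y = 1/(-2*(-113)² - 3) = 1/(-2*12769 - 3) = 1/(-25538 - 3) = 1/(-25541) = -1/25541 ≈ -3.9153e-5)
1/(y + S) = 1/(-1/25541 - 50517) = 1/(-1290254698/25541) = -25541/1290254698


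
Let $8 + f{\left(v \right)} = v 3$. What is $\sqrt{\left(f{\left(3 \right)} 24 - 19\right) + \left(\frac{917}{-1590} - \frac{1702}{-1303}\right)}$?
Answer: $\frac{\sqrt{24592280746830}}{2071770} \approx 2.3936$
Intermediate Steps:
$f{\left(v \right)} = -8 + 3 v$ ($f{\left(v \right)} = -8 + v 3 = -8 + 3 v$)
$\sqrt{\left(f{\left(3 \right)} 24 - 19\right) + \left(\frac{917}{-1590} - \frac{1702}{-1303}\right)} = \sqrt{\left(\left(-8 + 3 \cdot 3\right) 24 - 19\right) + \left(\frac{917}{-1590} - \frac{1702}{-1303}\right)} = \sqrt{\left(\left(-8 + 9\right) 24 - 19\right) + \left(917 \left(- \frac{1}{1590}\right) - - \frac{1702}{1303}\right)} = \sqrt{\left(1 \cdot 24 - 19\right) + \left(- \frac{917}{1590} + \frac{1702}{1303}\right)} = \sqrt{\left(24 - 19\right) + \frac{1511329}{2071770}} = \sqrt{5 + \frac{1511329}{2071770}} = \sqrt{\frac{11870179}{2071770}} = \frac{\sqrt{24592280746830}}{2071770}$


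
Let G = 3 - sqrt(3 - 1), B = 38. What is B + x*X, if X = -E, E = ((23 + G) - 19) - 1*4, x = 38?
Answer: -76 + 38*sqrt(2) ≈ -22.260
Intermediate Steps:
G = 3 - sqrt(2) ≈ 1.5858
E = 3 - sqrt(2) (E = ((23 + (3 - sqrt(2))) - 19) - 1*4 = ((26 - sqrt(2)) - 19) - 4 = (7 - sqrt(2)) - 4 = 3 - sqrt(2) ≈ 1.5858)
X = -3 + sqrt(2) (X = -(3 - sqrt(2)) = -3 + sqrt(2) ≈ -1.5858)
B + x*X = 38 + 38*(-3 + sqrt(2)) = 38 + (-114 + 38*sqrt(2)) = -76 + 38*sqrt(2)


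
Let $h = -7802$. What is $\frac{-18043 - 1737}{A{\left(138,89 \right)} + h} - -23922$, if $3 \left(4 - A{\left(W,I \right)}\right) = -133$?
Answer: $\frac{556508982}{23261} \approx 23925.0$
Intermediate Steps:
$A{\left(W,I \right)} = \frac{145}{3}$ ($A{\left(W,I \right)} = 4 - - \frac{133}{3} = 4 + \frac{133}{3} = \frac{145}{3}$)
$\frac{-18043 - 1737}{A{\left(138,89 \right)} + h} - -23922 = \frac{-18043 - 1737}{\frac{145}{3} - 7802} - -23922 = - \frac{19780}{- \frac{23261}{3}} + 23922 = \left(-19780\right) \left(- \frac{3}{23261}\right) + 23922 = \frac{59340}{23261} + 23922 = \frac{556508982}{23261}$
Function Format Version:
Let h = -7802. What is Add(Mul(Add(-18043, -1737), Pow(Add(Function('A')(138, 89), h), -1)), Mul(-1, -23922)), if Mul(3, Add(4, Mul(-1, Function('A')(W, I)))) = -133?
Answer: Rational(556508982, 23261) ≈ 23925.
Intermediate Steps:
Function('A')(W, I) = Rational(145, 3) (Function('A')(W, I) = Add(4, Mul(Rational(-1, 3), -133)) = Add(4, Rational(133, 3)) = Rational(145, 3))
Add(Mul(Add(-18043, -1737), Pow(Add(Function('A')(138, 89), h), -1)), Mul(-1, -23922)) = Add(Mul(Add(-18043, -1737), Pow(Add(Rational(145, 3), -7802), -1)), Mul(-1, -23922)) = Add(Mul(-19780, Pow(Rational(-23261, 3), -1)), 23922) = Add(Mul(-19780, Rational(-3, 23261)), 23922) = Add(Rational(59340, 23261), 23922) = Rational(556508982, 23261)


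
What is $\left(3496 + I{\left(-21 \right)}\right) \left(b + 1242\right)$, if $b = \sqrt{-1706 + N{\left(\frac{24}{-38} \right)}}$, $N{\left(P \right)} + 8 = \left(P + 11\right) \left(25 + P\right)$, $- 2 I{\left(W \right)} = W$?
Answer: $4355073 + \frac{7013 i \sqrt{527543}}{38} \approx 4.3551 \cdot 10^{6} + 1.3404 \cdot 10^{5} i$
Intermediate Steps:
$I{\left(W \right)} = - \frac{W}{2}$
$N{\left(P \right)} = -8 + \left(11 + P\right) \left(25 + P\right)$ ($N{\left(P \right)} = -8 + \left(P + 11\right) \left(25 + P\right) = -8 + \left(11 + P\right) \left(25 + P\right)$)
$b = \frac{i \sqrt{527543}}{19}$ ($b = \sqrt{-1706 + \left(267 + \left(\frac{24}{-38}\right)^{2} + 36 \frac{24}{-38}\right)} = \sqrt{-1706 + \left(267 + \left(24 \left(- \frac{1}{38}\right)\right)^{2} + 36 \cdot 24 \left(- \frac{1}{38}\right)\right)} = \sqrt{-1706 + \left(267 + \left(- \frac{12}{19}\right)^{2} + 36 \left(- \frac{12}{19}\right)\right)} = \sqrt{-1706 + \left(267 + \frac{144}{361} - \frac{432}{19}\right)} = \sqrt{-1706 + \frac{88323}{361}} = \sqrt{- \frac{527543}{361}} = \frac{i \sqrt{527543}}{19} \approx 38.227 i$)
$\left(3496 + I{\left(-21 \right)}\right) \left(b + 1242\right) = \left(3496 - - \frac{21}{2}\right) \left(\frac{i \sqrt{527543}}{19} + 1242\right) = \left(3496 + \frac{21}{2}\right) \left(1242 + \frac{i \sqrt{527543}}{19}\right) = \frac{7013 \left(1242 + \frac{i \sqrt{527543}}{19}\right)}{2} = 4355073 + \frac{7013 i \sqrt{527543}}{38}$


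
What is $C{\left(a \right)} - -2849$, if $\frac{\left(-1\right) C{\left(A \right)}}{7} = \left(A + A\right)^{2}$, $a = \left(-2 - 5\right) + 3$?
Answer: $2401$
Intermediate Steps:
$a = -4$ ($a = -7 + 3 = -4$)
$C{\left(A \right)} = - 28 A^{2}$ ($C{\left(A \right)} = - 7 \left(A + A\right)^{2} = - 7 \left(2 A\right)^{2} = - 7 \cdot 4 A^{2} = - 28 A^{2}$)
$C{\left(a \right)} - -2849 = - 28 \left(-4\right)^{2} - -2849 = \left(-28\right) 16 + 2849 = -448 + 2849 = 2401$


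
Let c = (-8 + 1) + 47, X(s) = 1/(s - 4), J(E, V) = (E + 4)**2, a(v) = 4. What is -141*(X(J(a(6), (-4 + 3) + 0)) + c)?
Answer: -112847/20 ≈ -5642.4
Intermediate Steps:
J(E, V) = (4 + E)**2
X(s) = 1/(-4 + s)
c = 40 (c = -7 + 47 = 40)
-141*(X(J(a(6), (-4 + 3) + 0)) + c) = -141*(1/(-4 + (4 + 4)**2) + 40) = -141*(1/(-4 + 8**2) + 40) = -141*(1/(-4 + 64) + 40) = -141*(1/60 + 40) = -141*2401/60 = -112847/20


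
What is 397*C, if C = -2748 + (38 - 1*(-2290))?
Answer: -166740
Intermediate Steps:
C = -420 (C = -2748 + (38 + 2290) = -2748 + 2328 = -420)
397*C = 397*(-420) = -166740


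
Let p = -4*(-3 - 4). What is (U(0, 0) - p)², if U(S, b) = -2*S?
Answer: 784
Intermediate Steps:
p = 28 (p = -4*(-7) = 28)
(U(0, 0) - p)² = (-2*0 - 1*28)² = (0 - 28)² = (-28)² = 784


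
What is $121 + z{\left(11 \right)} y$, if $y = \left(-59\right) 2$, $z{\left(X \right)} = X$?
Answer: $-1177$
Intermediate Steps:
$y = -118$
$121 + z{\left(11 \right)} y = 121 + 11 \left(-118\right) = 121 - 1298 = -1177$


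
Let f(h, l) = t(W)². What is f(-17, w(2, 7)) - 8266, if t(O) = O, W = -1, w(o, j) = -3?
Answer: -8265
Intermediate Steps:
f(h, l) = 1 (f(h, l) = (-1)² = 1)
f(-17, w(2, 7)) - 8266 = 1 - 8266 = -8265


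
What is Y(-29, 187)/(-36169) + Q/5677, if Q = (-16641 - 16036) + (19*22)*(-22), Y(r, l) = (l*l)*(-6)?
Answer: -46198637/29333059 ≈ -1.5750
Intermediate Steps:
Y(r, l) = -6*l**2 (Y(r, l) = l**2*(-6) = -6*l**2)
Q = -41873 (Q = -32677 + 418*(-22) = -32677 - 9196 = -41873)
Y(-29, 187)/(-36169) + Q/5677 = -6*187**2/(-36169) - 41873/5677 = -6*34969*(-1/36169) - 41873*1/5677 = -209814*(-1/36169) - 41873/5677 = 209814/36169 - 41873/5677 = -46198637/29333059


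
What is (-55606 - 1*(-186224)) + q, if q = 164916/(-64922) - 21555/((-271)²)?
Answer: 311382416045185/2383968301 ≈ 1.3062e+5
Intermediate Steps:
q = -6755494833/2383968301 (q = 164916*(-1/64922) - 21555/73441 = -82458/32461 - 21555*1/73441 = -82458/32461 - 21555/73441 = -6755494833/2383968301 ≈ -2.8337)
(-55606 - 1*(-186224)) + q = (-55606 - 1*(-186224)) - 6755494833/2383968301 = (-55606 + 186224) - 6755494833/2383968301 = 130618 - 6755494833/2383968301 = 311382416045185/2383968301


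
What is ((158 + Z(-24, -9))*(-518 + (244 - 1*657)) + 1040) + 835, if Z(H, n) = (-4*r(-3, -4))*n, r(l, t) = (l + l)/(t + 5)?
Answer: 55873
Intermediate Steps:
r(l, t) = 2*l/(5 + t) (r(l, t) = (2*l)/(5 + t) = 2*l/(5 + t))
Z(H, n) = 24*n (Z(H, n) = (-8*(-3)/(5 - 4))*n = (-8*(-3)/1)*n = (-8*(-3))*n = (-4*(-6))*n = 24*n)
((158 + Z(-24, -9))*(-518 + (244 - 1*657)) + 1040) + 835 = ((158 + 24*(-9))*(-518 + (244 - 1*657)) + 1040) + 835 = ((158 - 216)*(-518 + (244 - 657)) + 1040) + 835 = (-58*(-518 - 413) + 1040) + 835 = (-58*(-931) + 1040) + 835 = (53998 + 1040) + 835 = 55038 + 835 = 55873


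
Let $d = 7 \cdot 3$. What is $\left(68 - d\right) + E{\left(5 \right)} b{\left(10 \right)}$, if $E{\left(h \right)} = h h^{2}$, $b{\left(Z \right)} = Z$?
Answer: $1297$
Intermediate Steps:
$d = 21$
$E{\left(h \right)} = h^{3}$
$\left(68 - d\right) + E{\left(5 \right)} b{\left(10 \right)} = \left(68 - 21\right) + 5^{3} \cdot 10 = \left(68 - 21\right) + 125 \cdot 10 = 47 + 1250 = 1297$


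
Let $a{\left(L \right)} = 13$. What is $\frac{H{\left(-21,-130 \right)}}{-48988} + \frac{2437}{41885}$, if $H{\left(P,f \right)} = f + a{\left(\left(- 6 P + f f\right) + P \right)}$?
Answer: $\frac{124284301}{2051862380} \approx 0.060571$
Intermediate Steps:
$H{\left(P,f \right)} = 13 + f$ ($H{\left(P,f \right)} = f + 13 = 13 + f$)
$\frac{H{\left(-21,-130 \right)}}{-48988} + \frac{2437}{41885} = \frac{13 - 130}{-48988} + \frac{2437}{41885} = \left(-117\right) \left(- \frac{1}{48988}\right) + 2437 \cdot \frac{1}{41885} = \frac{117}{48988} + \frac{2437}{41885} = \frac{124284301}{2051862380}$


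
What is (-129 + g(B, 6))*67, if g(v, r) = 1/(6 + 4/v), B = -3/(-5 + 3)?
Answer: -224517/26 ≈ -8635.3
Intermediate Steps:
B = 3/2 (B = -3/(-2) = -3*(-½) = 3/2 ≈ 1.5000)
(-129 + g(B, 6))*67 = (-129 + (½)*(3/2)/(2 + 3*(3/2)))*67 = (-129 + (½)*(3/2)/(2 + 9/2))*67 = (-129 + (½)*(3/2)/(13/2))*67 = (-129 + (½)*(3/2)*(2/13))*67 = (-129 + 3/26)*67 = -3351/26*67 = -224517/26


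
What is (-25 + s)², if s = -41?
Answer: 4356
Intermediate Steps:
(-25 + s)² = (-25 - 41)² = (-66)² = 4356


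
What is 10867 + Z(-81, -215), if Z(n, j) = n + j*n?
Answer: 28201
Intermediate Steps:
10867 + Z(-81, -215) = 10867 - 81*(1 - 215) = 10867 - 81*(-214) = 10867 + 17334 = 28201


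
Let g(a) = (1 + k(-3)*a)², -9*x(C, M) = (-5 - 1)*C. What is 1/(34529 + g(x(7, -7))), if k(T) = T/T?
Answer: 9/311050 ≈ 2.8934e-5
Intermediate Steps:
k(T) = 1
x(C, M) = 2*C/3 (x(C, M) = -(-5 - 1)*C/9 = -(-2)*C/3 = 2*C/3)
g(a) = (1 + a)² (g(a) = (1 + 1*a)² = (1 + a)²)
1/(34529 + g(x(7, -7))) = 1/(34529 + (1 + (⅔)*7)²) = 1/(34529 + (1 + 14/3)²) = 1/(34529 + (17/3)²) = 1/(34529 + 289/9) = 1/(311050/9) = 9/311050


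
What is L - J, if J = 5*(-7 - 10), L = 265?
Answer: 350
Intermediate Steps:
J = -85 (J = 5*(-17) = -85)
L - J = 265 - 1*(-85) = 265 + 85 = 350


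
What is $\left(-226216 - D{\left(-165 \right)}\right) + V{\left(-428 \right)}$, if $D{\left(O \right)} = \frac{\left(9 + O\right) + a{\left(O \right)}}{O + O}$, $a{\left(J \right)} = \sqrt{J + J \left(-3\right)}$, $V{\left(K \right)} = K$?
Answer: $- \frac{12465446}{55} + \frac{\sqrt{330}}{330} \approx -2.2664 \cdot 10^{5}$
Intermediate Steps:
$a{\left(J \right)} = \sqrt{2} \sqrt{- J}$ ($a{\left(J \right)} = \sqrt{J - 3 J} = \sqrt{- 2 J} = \sqrt{2} \sqrt{- J}$)
$D{\left(O \right)} = \frac{9 + O + \sqrt{2} \sqrt{- O}}{2 O}$ ($D{\left(O \right)} = \frac{\left(9 + O\right) + \sqrt{2} \sqrt{- O}}{O + O} = \frac{9 + O + \sqrt{2} \sqrt{- O}}{2 O}$)
$\left(-226216 - D{\left(-165 \right)}\right) + V{\left(-428 \right)} = \left(-226216 - \frac{9 - 165 + \sqrt{2} \sqrt{\left(-1\right) \left(-165\right)}}{2 \left(-165\right)}\right) - 428 = \left(-226216 - \frac{1}{2} \left(- \frac{1}{165}\right) \left(9 - 165 + \sqrt{2} \sqrt{165}\right)\right) - 428 = \left(-226216 - \frac{1}{2} \left(- \frac{1}{165}\right) \left(9 - 165 + \sqrt{330}\right)\right) - 428 = \left(-226216 - \frac{1}{2} \left(- \frac{1}{165}\right) \left(-156 + \sqrt{330}\right)\right) - 428 = \left(-226216 - \left(\frac{26}{55} - \frac{\sqrt{330}}{330}\right)\right) - 428 = \left(- \frac{12441906}{55} + \frac{\sqrt{330}}{330}\right) - 428 = - \frac{12465446}{55} + \frac{\sqrt{330}}{330}$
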